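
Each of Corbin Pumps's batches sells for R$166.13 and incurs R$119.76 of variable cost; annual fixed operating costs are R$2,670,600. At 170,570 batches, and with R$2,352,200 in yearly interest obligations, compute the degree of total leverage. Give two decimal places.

Total contribution margin = 170,570 × R$46.37 = R$7,909,330.90.
Subtracting fixed costs: EBIT = R$7,909,330.90 − R$2,670,600 = R$5,238,730.90. Interest = R$2,352,200.00.
DOL = R$7,909,330.90 ÷ R$5,238,730.90 = 1.5098; DFL = R$5,238,730.90 ÷ R$2,886,530.90 = 1.8149.
DCL = DOL × DFL = 1.5098 × 1.8149 = 2.7401.

2.74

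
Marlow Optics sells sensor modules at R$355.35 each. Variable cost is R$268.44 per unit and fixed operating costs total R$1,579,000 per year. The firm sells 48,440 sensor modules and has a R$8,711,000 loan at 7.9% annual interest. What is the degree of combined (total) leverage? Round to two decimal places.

Total contribution margin = 48,440 × R$86.91 = R$4,209,920.40.
Operating income = contribution − fixed costs = R$4,209,920.40 − R$1,579,000 = R$2,630,920.40. Interest = R$688,169.00, so EBIT − I = R$1,942,751.40.
Degree of total leverage = total CM / (EBIT − interest) = R$4,209,920.40 / R$1,942,751.40 = 2.1670.

2.17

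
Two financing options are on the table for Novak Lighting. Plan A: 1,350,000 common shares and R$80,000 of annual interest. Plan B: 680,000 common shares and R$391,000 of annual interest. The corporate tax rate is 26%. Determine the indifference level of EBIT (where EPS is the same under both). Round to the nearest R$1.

R$706,642

At indifference, (EBIT − 80,000)(1 − t)/1,350,000 = (EBIT − 391,000)(1 − t)/680,000.
Cancelling (1 − t) and cross-multiplying: 680,000·(EBIT − 80,000) = 1,350,000·(EBIT − 391,000).
Solving, EBIT = (391,000·1,350,000 − 80,000·680,000) / (1,350,000 − 680,000) = 473,450,000,000 / 670,000 = 706,641.79.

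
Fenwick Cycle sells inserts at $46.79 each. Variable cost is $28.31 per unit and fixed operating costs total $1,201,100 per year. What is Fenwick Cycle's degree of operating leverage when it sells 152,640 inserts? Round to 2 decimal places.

1.74

At 152,640 units, contribution = 152,640 × $18.48 = $2,820,787.20.
Subtracting fixed costs: EBIT = $2,820,787.20 − $1,201,100 = $1,619,687.20.
Degree of operating leverage = $2,820,787.20 / $1,619,687.20 = 1.7416.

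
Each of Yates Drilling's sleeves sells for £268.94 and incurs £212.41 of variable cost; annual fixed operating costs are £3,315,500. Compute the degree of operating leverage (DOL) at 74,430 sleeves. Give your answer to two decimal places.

Contribution at this volume is 74,430 × £56.53 = £4,207,527.90.
EBIT = £4,207,527.90 − £3,315,500 = £892,027.90.
So DOL = total CM / EBIT = £4,207,527.90 / £892,027.90 = 4.7168.

4.72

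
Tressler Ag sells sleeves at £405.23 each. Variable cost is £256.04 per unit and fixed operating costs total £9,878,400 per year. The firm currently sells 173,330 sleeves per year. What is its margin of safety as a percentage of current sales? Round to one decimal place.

Contribution margin per unit = £405.23 − £256.04 = £149.19. Break-even units = £9,878,400 ÷ £149.19 = 66,213.55; break-even revenue = 66,213.55 × £405.23 = £26,831,718.16.
Actual sales revenue = 173,330 × £405.23 = £70,238,515.90.
Margin of safety = (£70,238,515.90 − £26,831,718.16) ÷ £70,238,515.90 = 61.8%.

61.8%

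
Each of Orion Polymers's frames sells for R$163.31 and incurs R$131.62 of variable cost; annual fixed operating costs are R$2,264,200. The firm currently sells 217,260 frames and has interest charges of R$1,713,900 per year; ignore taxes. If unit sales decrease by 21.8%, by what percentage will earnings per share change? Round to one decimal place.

-51.6%

Total contribution margin = 217,260 × R$31.69 = R$6,884,969.40.
EBIT = R$6,884,969.40 − R$2,264,200 = R$4,620,769.40.
Interest = R$1,713,900.00, so EBIT − I = R$2,906,869.40.
DCL = total CM / (EBIT − I) = R$6,884,969.40 / R$2,906,869.40 = 2.3685.
%ΔEPS = DCL × %ΔSales = 2.3685 × -21.8% = -51.6%.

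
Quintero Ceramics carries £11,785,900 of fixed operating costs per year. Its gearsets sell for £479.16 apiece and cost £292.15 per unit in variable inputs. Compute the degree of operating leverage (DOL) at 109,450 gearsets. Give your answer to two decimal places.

Total contribution margin = 109,450 × £187.01 = £20,468,244.50.
Subtracting fixed costs: EBIT = £20,468,244.50 − £11,785,900 = £8,682,344.50.
So DOL = total CM / EBIT = £20,468,244.50 / £8,682,344.50 = 2.3575.

2.36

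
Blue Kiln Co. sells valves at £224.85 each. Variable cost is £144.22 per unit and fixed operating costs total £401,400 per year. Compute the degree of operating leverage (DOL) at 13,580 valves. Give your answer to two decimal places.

Total contribution margin = 13,580 × £80.63 = £1,094,955.40.
EBIT = £1,094,955.40 − £401,400 = £693,555.40.
So DOL = total CM / EBIT = £1,094,955.40 / £693,555.40 = 1.5788.

1.58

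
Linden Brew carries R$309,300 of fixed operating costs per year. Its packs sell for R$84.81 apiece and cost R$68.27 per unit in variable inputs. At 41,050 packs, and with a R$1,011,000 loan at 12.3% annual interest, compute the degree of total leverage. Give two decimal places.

Contribution at this volume is 41,050 × R$16.54 = R$678,967.00.
Operating income = contribution − fixed costs = R$678,967.00 − R$309,300 = R$369,667.00. Interest = R$124,353.00.
DOL = R$678,967.00 ÷ R$369,667.00 = 1.8367; DFL = R$369,667.00 ÷ R$245,314.00 = 1.5069.
Combined leverage = 1.8367 × 1.5069 = 2.7677.

2.77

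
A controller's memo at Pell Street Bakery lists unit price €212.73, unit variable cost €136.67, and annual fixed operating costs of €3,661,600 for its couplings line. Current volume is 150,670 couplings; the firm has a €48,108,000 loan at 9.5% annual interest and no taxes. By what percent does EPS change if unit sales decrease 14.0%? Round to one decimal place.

-49.7%

Total contribution margin = 150,670 × €76.06 = €11,459,960.20.
Subtracting fixed costs: EBIT = €11,459,960.20 − €3,661,600 = €7,798,360.20.
Interest = €4,570,260.00, so EBIT − I = €3,228,100.20.
DCL = total CM / (EBIT − I) = €11,459,960.20 / €3,228,100.20 = 3.5501.
EPS therefore changes by 3.5501 × (-14.0%) = -49.7%.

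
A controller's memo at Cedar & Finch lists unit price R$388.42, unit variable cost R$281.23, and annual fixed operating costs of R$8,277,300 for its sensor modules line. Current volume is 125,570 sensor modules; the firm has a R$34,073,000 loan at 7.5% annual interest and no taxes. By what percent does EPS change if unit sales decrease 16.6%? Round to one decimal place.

Total contribution margin = 125,570 × R$107.19 = R$13,459,848.30.
EBIT = R$13,459,848.30 − R$8,277,300 = R$5,182,548.30.
After interest of R$2,555,475.00, pre-tax earnings = R$2,627,073.30.
DCL = total CM / (EBIT − I) = R$13,459,848.30 / R$2,627,073.30 = 5.1235.
%ΔEPS = DCL × %ΔSales = 5.1235 × -16.6% = -85.1%.

-85.1%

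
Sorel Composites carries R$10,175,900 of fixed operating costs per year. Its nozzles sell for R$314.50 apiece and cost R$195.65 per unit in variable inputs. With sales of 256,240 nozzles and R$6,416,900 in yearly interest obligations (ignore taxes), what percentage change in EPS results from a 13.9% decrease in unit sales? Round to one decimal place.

-30.5%

At 256,240 units, contribution = 256,240 × R$118.85 = R$30,454,124.00.
EBIT = R$30,454,124.00 − R$10,175,900 = R$20,278,224.00.
After interest of R$6,416,900.00, pre-tax earnings = R$13,861,324.00.
DCL = total CM / (EBIT − I) = R$30,454,124.00 / R$13,861,324.00 = 2.1971.
EPS therefore changes by 2.1971 × (-13.9%) = -30.5%.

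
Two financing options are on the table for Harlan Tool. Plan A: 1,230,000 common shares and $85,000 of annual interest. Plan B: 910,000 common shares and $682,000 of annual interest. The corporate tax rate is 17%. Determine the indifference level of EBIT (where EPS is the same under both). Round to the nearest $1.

$2,379,719

At indifference, (EBIT − 85,000)(1 − t)/1,230,000 = (EBIT − 682,000)(1 − t)/910,000.
Cancelling (1 − t) and cross-multiplying: 910,000·(EBIT − 85,000) = 1,230,000·(EBIT − 682,000).
Solving, EBIT = (682,000·1,230,000 − 85,000·910,000) / (1,230,000 − 910,000) = 761,510,000,000 / 320,000 = 2,379,718.75.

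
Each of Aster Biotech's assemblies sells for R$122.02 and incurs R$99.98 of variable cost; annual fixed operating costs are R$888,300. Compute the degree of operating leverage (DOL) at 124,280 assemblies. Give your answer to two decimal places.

Contribution at this volume is 124,280 × R$22.04 = R$2,739,131.20.
EBIT = R$2,739,131.20 − R$888,300 = R$1,850,831.20.
DOL = contribution ÷ EBIT = R$2,739,131.20 ÷ R$1,850,831.20 = 1.4799.

1.48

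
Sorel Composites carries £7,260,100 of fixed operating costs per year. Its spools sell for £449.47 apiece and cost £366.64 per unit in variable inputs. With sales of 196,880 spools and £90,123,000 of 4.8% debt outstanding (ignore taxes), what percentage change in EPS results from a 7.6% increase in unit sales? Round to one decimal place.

+26.2%

Contribution at this volume is 196,880 × £82.83 = £16,307,570.40.
Subtracting fixed costs: EBIT = £16,307,570.40 − £7,260,100 = £9,047,470.40.
After interest of £4,325,904.00, pre-tax earnings = £4,721,566.40.
Degree of combined leverage = contribution ÷ (EBIT − I) = £16,307,570.40 ÷ £4,721,566.40 = 3.4538.
%ΔEPS = DCL × %ΔSales = 3.4538 × +7.6% = +26.2%.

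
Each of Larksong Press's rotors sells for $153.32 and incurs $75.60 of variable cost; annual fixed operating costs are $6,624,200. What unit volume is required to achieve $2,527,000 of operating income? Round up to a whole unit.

Unit CM = price − variable cost = $153.32 − $75.60 = $77.72.
Need Q such that Q × $77.72 − $6,624,200 = $2,527,000, i.e. Q = $9,151,200 / $77.72 = 117,745.75 → 117,746.

117,746 rotors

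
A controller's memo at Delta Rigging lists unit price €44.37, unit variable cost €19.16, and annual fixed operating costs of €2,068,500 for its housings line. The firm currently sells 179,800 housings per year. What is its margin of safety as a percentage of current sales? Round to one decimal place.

Each unit contributes €44.37 − €19.16 = €25.21. Break-even units = €2,068,500 ÷ €25.21 = 82,050.77; break-even revenue = 82,050.77 × €44.37 = €3,640,592.82.
Current sales = 179,800 × €44.37 = €7,977,726.00.
Margin of safety = (€7,977,726.00 − €3,640,592.82) ÷ €7,977,726.00 = 54.4%.

54.4%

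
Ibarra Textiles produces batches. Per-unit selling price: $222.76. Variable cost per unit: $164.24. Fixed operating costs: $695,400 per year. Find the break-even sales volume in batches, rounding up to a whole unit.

Each unit contributes $222.76 − $164.24 = $58.52.
Break-even Q = $695,400 / $58.52 = 11,883.12 → 11,884 batches.

11,884 batches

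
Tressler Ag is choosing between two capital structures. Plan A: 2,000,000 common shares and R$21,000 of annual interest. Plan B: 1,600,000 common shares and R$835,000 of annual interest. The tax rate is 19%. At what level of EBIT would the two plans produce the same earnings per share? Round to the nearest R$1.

At indifference, (EBIT − 21,000)(1 − t)/2,000,000 = (EBIT − 835,000)(1 − t)/1,600,000.
Cancelling (1 − t) and cross-multiplying: 1,600,000·(EBIT − 21,000) = 2,000,000·(EBIT − 835,000).
Solving, EBIT = (835,000·2,000,000 − 21,000·1,600,000) / (2,000,000 − 1,600,000) = 1,636,400,000,000 / 400,000 = 4,091,000.00.

R$4,091,000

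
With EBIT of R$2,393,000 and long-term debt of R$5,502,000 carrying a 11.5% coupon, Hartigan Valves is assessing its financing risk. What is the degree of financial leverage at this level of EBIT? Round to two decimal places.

1.36

Interest = R$632,730.00.
DFL = EBIT ÷ (EBIT − I) = R$2,393,000 ÷ (R$2,393,000 − R$632,730.00) = R$2,393,000 ÷ R$1,760,270.00 = 1.3595.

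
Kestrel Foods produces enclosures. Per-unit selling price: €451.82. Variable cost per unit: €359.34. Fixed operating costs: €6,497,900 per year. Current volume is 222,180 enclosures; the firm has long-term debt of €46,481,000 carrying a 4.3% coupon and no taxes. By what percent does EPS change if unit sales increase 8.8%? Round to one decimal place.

Contribution at this volume is 222,180 × €92.48 = €20,547,206.40.
Subtracting fixed costs: EBIT = €20,547,206.40 − €6,497,900 = €14,049,306.40.
Interest = €1,998,683.00, so EBIT − I = €12,050,623.40.
Degree of combined leverage = contribution ÷ (EBIT − I) = €20,547,206.40 ÷ €12,050,623.40 = 1.7051.
%ΔEPS = DCL × %ΔSales = 1.7051 × +8.8% = +15.0%.

+15.0%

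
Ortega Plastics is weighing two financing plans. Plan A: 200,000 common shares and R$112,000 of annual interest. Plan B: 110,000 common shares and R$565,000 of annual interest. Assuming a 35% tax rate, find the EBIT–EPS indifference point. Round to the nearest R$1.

Set EPS_A = EPS_B: (EBIT − R$112,000)(1 − 0.35) ÷ 200,000 = (EBIT − R$565,000)(1 − 0.35) ÷ 110,000.
The (1 − t) factor cancels: (EBIT − 112,000) × 110,000 = (EBIT − 565,000) × 200,000.
EBIT × (200,000 − 110,000) = 565,000 × 200,000 − 112,000 × 110,000 = 100,680,000,000, so EBIT = 100,680,000,000 ÷ 90,000 = 1,118,666.67.

R$1,118,667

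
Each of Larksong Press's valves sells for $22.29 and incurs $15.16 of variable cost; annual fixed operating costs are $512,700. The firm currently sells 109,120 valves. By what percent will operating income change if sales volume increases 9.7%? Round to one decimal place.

At 109,120 units, contribution = 109,120 × $7.13 = $778,025.60.
EBIT = $778,025.60 − $512,700 = $265,325.60.
So DOL = total CM / EBIT = $778,025.60 / $265,325.60 = 2.9323.
So EBIT moves 2.9323 × (+9.7%) = +28.4%.

+28.4%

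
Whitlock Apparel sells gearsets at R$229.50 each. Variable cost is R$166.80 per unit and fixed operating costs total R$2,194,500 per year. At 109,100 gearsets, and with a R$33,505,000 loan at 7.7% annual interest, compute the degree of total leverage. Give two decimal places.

3.31

At 109,100 units, contribution = 109,100 × R$62.70 = R$6,840,570.00.
EBIT = R$6,840,570.00 − R$2,194,500 = R$4,646,070.00. Interest = R$2,579,885.00.
DOL = R$6,840,570.00 ÷ R$4,646,070.00 = 1.4723; DFL = R$4,646,070.00 ÷ R$2,066,185.00 = 2.2486.
DCL = DOL × DFL = 1.4723 × 2.2486 = 3.3106.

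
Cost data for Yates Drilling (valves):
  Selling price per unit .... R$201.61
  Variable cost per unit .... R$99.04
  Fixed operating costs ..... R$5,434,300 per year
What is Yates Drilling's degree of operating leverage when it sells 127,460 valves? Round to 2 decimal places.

1.71

Contribution at this volume is 127,460 × R$102.57 = R$13,073,572.20.
Subtracting fixed costs: EBIT = R$13,073,572.20 − R$5,434,300 = R$7,639,272.20.
So DOL = total CM / EBIT = R$13,073,572.20 / R$7,639,272.20 = 1.7114.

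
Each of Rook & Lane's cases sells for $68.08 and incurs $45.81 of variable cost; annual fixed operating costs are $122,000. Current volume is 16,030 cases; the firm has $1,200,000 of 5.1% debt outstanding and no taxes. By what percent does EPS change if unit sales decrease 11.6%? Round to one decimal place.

-23.8%

Total contribution margin = 16,030 × $22.27 = $356,988.10.
Operating income = contribution − fixed costs = $356,988.10 − $122,000 = $234,988.10.
After interest of $61,200.00, pre-tax earnings = $173,788.10.
DCL = total CM / (EBIT − I) = $356,988.10 / $173,788.10 = 2.0542.
%ΔEPS = DCL × %ΔSales = 2.0542 × -11.6% = -23.8%.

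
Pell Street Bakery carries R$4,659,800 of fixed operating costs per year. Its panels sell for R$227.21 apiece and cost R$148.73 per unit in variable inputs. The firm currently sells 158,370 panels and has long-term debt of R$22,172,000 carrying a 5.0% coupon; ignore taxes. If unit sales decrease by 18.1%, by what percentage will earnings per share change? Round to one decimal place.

At 158,370 units, contribution = 158,370 × R$78.48 = R$12,428,877.60.
Operating income = contribution − fixed costs = R$12,428,877.60 − R$4,659,800 = R$7,769,077.60.
Interest = R$1,108,600.00, so EBIT − I = R$6,660,477.60.
DCL = total CM / (EBIT − I) = R$12,428,877.60 / R$6,660,477.60 = 1.8661.
%ΔEPS = DCL × %ΔSales = 1.8661 × -18.1% = -33.8%.

-33.8%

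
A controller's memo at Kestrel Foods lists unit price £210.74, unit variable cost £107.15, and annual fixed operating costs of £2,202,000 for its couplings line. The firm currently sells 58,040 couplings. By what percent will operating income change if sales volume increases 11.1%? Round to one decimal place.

+17.5%

Contribution at this volume is 58,040 × £103.59 = £6,012,363.60.
Operating income = contribution − fixed costs = £6,012,363.60 − £2,202,000 = £3,810,363.60.
So DOL = total CM / EBIT = £6,012,363.60 / £3,810,363.60 = 1.5779.
%ΔEBIT = DOL × %ΔSales = 1.5779 × +11.1% = +17.5%.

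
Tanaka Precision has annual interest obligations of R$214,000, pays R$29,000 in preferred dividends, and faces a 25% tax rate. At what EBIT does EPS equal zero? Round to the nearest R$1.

R$252,667

Preferred dividends are paid after tax, so their pre-tax equivalent is R$29,000 ÷ (1 − 0.25) = R$38,666.67.
EPS = 0 when EBIT covers interest plus the pre-tax preferred burden: R$214,000 + R$38,666.67 = R$252,666.67.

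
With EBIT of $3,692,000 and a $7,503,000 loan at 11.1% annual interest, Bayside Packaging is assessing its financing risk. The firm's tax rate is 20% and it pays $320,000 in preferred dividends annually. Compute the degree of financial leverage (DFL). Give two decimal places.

1.50

Annual interest charges come to $832,833.00.
Preferred dividends grossed up pre-tax: $320,000 / (1 − 0.20) = $400,000.00.
DFL = EBIT ÷ [EBIT − I − D_p/(1−t)] = $3,692,000 ÷ [$3,692,000 − $832,833.00 − $400,000.00] = $3,692,000 ÷ $2,459,167.00 = 1.5013.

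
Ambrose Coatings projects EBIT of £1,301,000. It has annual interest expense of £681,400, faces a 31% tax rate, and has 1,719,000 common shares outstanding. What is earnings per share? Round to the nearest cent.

£0.25

Interest = £681,400.00, so EBT = £1,301,000 − £681,400.00 = £619,600.00.
Net income = £619,600.00 × (1 − 0.31) = £427,524.00.
EPS = £427,524.00 ÷ 1,719,000 = £0.25.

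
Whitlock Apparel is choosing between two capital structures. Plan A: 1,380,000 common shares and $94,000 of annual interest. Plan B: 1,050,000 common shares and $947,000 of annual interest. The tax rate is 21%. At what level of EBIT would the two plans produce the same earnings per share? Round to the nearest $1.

At indifference, (EBIT − 94,000)(1 − t)/1,380,000 = (EBIT − 947,000)(1 − t)/1,050,000.
The (1 − t) factor cancels: (EBIT − 94,000) × 1,050,000 = (EBIT − 947,000) × 1,380,000.
EBIT × (1,380,000 − 1,050,000) = 947,000 × 1,380,000 − 94,000 × 1,050,000 = 1,208,160,000,000, so EBIT = 1,208,160,000,000 ÷ 330,000 = 3,661,090.91.

$3,661,091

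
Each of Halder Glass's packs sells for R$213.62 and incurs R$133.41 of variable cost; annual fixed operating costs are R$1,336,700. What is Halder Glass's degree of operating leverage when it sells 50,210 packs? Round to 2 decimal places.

Contribution at this volume is 50,210 × R$80.21 = R$4,027,344.10.
EBIT = R$4,027,344.10 − R$1,336,700 = R$2,690,644.10.
So DOL = total CM / EBIT = R$4,027,344.10 / R$2,690,644.10 = 1.4968.

1.50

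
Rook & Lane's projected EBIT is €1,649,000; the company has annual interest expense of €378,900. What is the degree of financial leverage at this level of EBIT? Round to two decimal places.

1.30

Annual interest charges come to €378,900.00.
DFL = EBIT ÷ (EBIT − I) = €1,649,000 ÷ (€1,649,000 − €378,900.00) = €1,649,000 ÷ €1,270,100.00 = 1.2983.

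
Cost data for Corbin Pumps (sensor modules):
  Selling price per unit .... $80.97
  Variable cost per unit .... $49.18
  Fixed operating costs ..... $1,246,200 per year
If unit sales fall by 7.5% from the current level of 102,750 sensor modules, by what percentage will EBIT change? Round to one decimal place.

-12.1%

Total contribution margin = 102,750 × $31.79 = $3,266,422.50.
EBIT = $3,266,422.50 − $1,246,200 = $2,020,222.50.
So DOL = total CM / EBIT = $3,266,422.50 / $2,020,222.50 = 1.6169.
So EBIT moves 1.6169 × (-7.5%) = -12.1%.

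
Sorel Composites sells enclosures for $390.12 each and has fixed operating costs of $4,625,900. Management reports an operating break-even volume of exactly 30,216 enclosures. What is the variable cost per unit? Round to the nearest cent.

Contribution per unit must be FC / Q = $4,625,900 / 30,216 = $153.0944.
Hence VC = price − CM = $390.12 − $153.0944 = $237.03.

$237.03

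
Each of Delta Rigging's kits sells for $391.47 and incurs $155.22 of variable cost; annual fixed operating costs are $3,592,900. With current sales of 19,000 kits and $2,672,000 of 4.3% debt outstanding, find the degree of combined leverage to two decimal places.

5.75

Total contribution margin = 19,000 × $236.25 = $4,488,750.00.
Subtracting fixed costs: EBIT = $4,488,750.00 − $3,592,900 = $895,850.00. Interest = $114,896.00, so EBIT − I = $780,954.00.
Degree of total leverage = total CM / (EBIT − interest) = $4,488,750.00 / $780,954.00 = 5.7478.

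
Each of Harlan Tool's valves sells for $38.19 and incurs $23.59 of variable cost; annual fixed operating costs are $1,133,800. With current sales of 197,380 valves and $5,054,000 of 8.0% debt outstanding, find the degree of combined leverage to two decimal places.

2.14

At 197,380 units, contribution = 197,380 × $14.60 = $2,881,748.00.
Operating income = contribution − fixed costs = $2,881,748.00 − $1,133,800 = $1,747,948.00. Interest = $404,320.00.
DOL = $2,881,748.00 ÷ $1,747,948.00 = 1.6486; DFL = $1,747,948.00 ÷ $1,343,628.00 = 1.3009.
DCL = DOL × DFL = 1.6486 × 1.3009 = 2.1447.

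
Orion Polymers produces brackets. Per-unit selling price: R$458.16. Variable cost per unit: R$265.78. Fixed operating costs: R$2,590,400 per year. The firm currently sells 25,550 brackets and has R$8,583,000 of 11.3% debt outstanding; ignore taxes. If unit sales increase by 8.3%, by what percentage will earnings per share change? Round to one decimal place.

+30.1%

Total contribution margin = 25,550 × R$192.38 = R$4,915,309.00.
Operating income = contribution − fixed costs = R$4,915,309.00 − R$2,590,400 = R$2,324,909.00.
After interest of R$969,879.00, pre-tax earnings = R$1,355,030.00.
DCL = total CM / (EBIT − I) = R$4,915,309.00 / R$1,355,030.00 = 3.6275.
%ΔEPS = DCL × %ΔSales = 3.6275 × +8.3% = +30.1%.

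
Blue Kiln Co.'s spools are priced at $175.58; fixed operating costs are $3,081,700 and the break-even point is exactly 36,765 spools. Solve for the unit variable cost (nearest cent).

$91.76

At break-even, FC = Q × (P − VC), so P − VC = $3,081,700 ÷ 36,765 = $83.8216.
Variable cost per unit = $175.58 − $83.8216 = $91.76.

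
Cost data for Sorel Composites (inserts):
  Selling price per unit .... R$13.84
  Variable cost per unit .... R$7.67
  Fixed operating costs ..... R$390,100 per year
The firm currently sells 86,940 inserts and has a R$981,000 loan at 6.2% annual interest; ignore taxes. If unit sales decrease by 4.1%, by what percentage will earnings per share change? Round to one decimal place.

-25.7%

Contribution at this volume is 86,940 × R$6.17 = R$536,419.80.
EBIT = R$536,419.80 − R$390,100 = R$146,319.80.
After interest of R$60,822.00, pre-tax earnings = R$85,497.80.
Degree of combined leverage = contribution ÷ (EBIT − I) = R$536,419.80 ÷ R$85,497.80 = 6.2741.
%ΔEPS = DCL × %ΔSales = 6.2741 × -4.1% = -25.7%.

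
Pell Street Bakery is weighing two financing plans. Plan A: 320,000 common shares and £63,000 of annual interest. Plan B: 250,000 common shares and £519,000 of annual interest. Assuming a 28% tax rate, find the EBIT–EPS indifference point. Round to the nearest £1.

At indifference, (EBIT − 63,000)(1 − t)/320,000 = (EBIT − 519,000)(1 − t)/250,000.
The (1 − t) factor cancels: (EBIT − 63,000) × 250,000 = (EBIT − 519,000) × 320,000.
EBIT × (320,000 − 250,000) = 519,000 × 320,000 − 63,000 × 250,000 = 150,330,000,000, so EBIT = 150,330,000,000 ÷ 70,000 = 2,147,571.43.

£2,147,571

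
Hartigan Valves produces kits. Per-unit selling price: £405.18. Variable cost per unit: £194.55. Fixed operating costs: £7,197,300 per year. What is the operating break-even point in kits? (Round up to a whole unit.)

Each unit contributes £405.18 − £194.55 = £210.63.
Break-even Q = £7,197,300 / £210.63 = 34,170.35 → 34,171 kits.

34,171 kits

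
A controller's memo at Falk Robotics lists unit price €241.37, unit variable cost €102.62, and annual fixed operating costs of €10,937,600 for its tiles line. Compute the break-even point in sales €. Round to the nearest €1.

Contribution margin per unit = €241.37 − €102.62 = €138.75, a CM ratio of €138.75 ÷ €241.37 = 0.5748.
Break-even sales = FC ÷ CM ratio = €10,937,600 × €241.37 / €138.75 = €19,027,088.

€19,027,088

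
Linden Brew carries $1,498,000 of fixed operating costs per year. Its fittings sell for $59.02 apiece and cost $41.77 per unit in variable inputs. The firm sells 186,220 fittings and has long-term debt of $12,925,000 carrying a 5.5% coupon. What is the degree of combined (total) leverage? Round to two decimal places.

3.20

Contribution at this volume is 186,220 × $17.25 = $3,212,295.00.
Operating income = contribution − fixed costs = $3,212,295.00 − $1,498,000 = $1,714,295.00. Interest = $710,875.00, so EBIT − I = $1,003,420.00.
Degree of total leverage = total CM / (EBIT − interest) = $3,212,295.00 / $1,003,420.00 = 3.2013.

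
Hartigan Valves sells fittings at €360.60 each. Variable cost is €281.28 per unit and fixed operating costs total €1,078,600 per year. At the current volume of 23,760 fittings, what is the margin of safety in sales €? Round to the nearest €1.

€3,664,387

Each unit contributes €360.60 − €281.28 = €79.32. Break-even units = €1,078,600 ÷ €79.32 = 13,598.08; break-even revenue = 13,598.08 × €360.60 = €4,903,468.99.
Actual sales revenue = 23,760 × €360.60 = €8,567,856.00.
Margin of safety = €8,567,856.00 − €4,903,468.99 = €3,664,387.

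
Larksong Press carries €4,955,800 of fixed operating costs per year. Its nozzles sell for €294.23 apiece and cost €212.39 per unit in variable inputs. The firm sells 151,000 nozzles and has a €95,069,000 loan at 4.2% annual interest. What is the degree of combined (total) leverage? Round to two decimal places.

3.62

At 151,000 units, contribution = 151,000 × €81.84 = €12,357,840.00.
Operating income = contribution − fixed costs = €12,357,840.00 − €4,955,800 = €7,402,040.00. Interest = €3,992,898.00.
DOL = €12,357,840.00 ÷ €7,402,040.00 = 1.6695; DFL = €7,402,040.00 ÷ €3,409,142.00 = 2.1712.
Combined leverage = 1.6695 × 2.1712 = 3.6248.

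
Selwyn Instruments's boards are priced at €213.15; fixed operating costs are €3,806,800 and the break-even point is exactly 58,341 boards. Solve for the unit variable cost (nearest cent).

Contribution per unit must be FC / Q = €3,806,800 / 58,341 = €65.2509.
Hence VC = price − CM = €213.15 − €65.2509 = €147.90.

€147.90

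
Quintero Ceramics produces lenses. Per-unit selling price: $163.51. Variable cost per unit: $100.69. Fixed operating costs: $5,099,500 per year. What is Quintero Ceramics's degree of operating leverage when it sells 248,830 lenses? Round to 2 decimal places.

1.48

Contribution at this volume is 248,830 × $62.82 = $15,631,500.60.
EBIT = $15,631,500.60 − $5,099,500 = $10,532,000.60.
DOL = contribution ÷ EBIT = $15,631,500.60 ÷ $10,532,000.60 = 1.4842.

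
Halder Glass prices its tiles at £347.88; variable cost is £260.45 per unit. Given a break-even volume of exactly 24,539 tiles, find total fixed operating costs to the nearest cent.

Unit CM = price − variable cost = £347.88 − £260.45 = £87.43.
Since BE = FC / CM, FC = 24,539 × £87.43 = £2,145,444.77.

£2,145,444.77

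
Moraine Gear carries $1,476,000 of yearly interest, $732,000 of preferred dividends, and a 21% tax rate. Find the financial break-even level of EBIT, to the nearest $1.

Grossing the preferred dividend up to pre-tax terms: $732,000 / (1 − 0.21) = $926,582.28.
EPS = 0 when EBIT covers interest plus the pre-tax preferred burden: $1,476,000 + $926,582.28 = $2,402,582.28.

$2,402,582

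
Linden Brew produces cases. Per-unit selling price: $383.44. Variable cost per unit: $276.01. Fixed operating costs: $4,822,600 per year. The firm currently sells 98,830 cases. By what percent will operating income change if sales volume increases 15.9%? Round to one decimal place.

+29.1%

Contribution at this volume is 98,830 × $107.43 = $10,617,306.90.
Operating income = contribution − fixed costs = $10,617,306.90 − $4,822,600 = $5,794,706.90.
DOL = contribution ÷ EBIT = $10,617,306.90 ÷ $5,794,706.90 = 1.8322.
%ΔEBIT = DOL × %ΔSales = 1.8322 × +15.9% = +29.1%.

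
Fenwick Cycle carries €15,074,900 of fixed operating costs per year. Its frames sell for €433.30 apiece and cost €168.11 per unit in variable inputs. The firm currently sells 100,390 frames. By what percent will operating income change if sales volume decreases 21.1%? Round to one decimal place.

At 100,390 units, contribution = 100,390 × €265.19 = €26,622,424.10.
Subtracting fixed costs: EBIT = €26,622,424.10 − €15,074,900 = €11,547,524.10.
Degree of operating leverage = €26,622,424.10 / €11,547,524.10 = 2.3055.
Operating income changes by 2.3055 × -21.1% = -48.6%.

-48.6%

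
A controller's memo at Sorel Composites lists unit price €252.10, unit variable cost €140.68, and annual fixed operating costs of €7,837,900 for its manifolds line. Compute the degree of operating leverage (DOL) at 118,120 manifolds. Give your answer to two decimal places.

At 118,120 units, contribution = 118,120 × €111.42 = €13,160,930.40.
EBIT = €13,160,930.40 − €7,837,900 = €5,323,030.40.
So DOL = total CM / EBIT = €13,160,930.40 / €5,323,030.40 = 2.4725.

2.47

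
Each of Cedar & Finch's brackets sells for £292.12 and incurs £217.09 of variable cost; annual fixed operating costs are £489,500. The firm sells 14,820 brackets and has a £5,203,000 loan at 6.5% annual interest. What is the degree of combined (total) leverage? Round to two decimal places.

3.91

Total contribution margin = 14,820 × £75.03 = £1,111,944.60.
Operating income = contribution − fixed costs = £1,111,944.60 − £489,500 = £622,444.60. Interest = £338,195.00.
DOL = £1,111,944.60 ÷ £622,444.60 = 1.7864; DFL = £622,444.60 ÷ £284,249.60 = 2.1898.
DCL = DOL × DFL = 1.7864 × 2.1898 = 3.9119.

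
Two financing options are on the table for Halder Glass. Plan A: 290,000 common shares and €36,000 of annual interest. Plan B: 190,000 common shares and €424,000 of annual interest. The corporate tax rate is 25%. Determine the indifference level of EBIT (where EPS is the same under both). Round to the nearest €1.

At indifference, (EBIT − 36,000)(1 − t)/290,000 = (EBIT − 424,000)(1 − t)/190,000.
Cancelling (1 − t) and cross-multiplying: 190,000·(EBIT − 36,000) = 290,000·(EBIT − 424,000).
Solving, EBIT = (424,000·290,000 − 36,000·190,000) / (290,000 − 190,000) = 116,120,000,000 / 100,000 = 1,161,200.00.

€1,161,200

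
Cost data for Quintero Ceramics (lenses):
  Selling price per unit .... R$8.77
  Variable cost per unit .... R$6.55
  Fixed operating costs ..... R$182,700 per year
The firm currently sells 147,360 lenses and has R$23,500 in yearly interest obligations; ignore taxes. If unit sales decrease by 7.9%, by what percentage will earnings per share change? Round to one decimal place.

Contribution at this volume is 147,360 × R$2.22 = R$327,139.20.
Subtracting fixed costs: EBIT = R$327,139.20 − R$182,700 = R$144,439.20.
Interest = R$23,500.00, so EBIT − I = R$120,939.20.
Degree of combined leverage = contribution ÷ (EBIT − I) = R$327,139.20 ÷ R$120,939.20 = 2.7050.
EPS therefore changes by 2.7050 × (-7.9%) = -21.4%.

-21.4%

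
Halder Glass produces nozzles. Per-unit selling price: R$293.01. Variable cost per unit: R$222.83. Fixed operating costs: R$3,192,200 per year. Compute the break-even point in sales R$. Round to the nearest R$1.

R$13,327,822

CM per unit = R$293.01 − R$222.83 = R$70.18; CM ratio = R$70.18 / R$293.01 = 0.2395.
Break-even revenue = fixed costs × price ÷ CM = R$3,192,200 × R$293.01 ÷ R$70.18 = R$13,327,822.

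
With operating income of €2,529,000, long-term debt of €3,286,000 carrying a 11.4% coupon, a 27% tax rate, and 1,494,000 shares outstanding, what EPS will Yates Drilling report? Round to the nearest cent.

€1.05

Interest = €374,604.00, so EBT = €2,529,000 − €374,604.00 = €2,154,396.00.
Net income = €2,154,396.00 × (1 − 0.27) = €1,572,709.08.
Per share: €1,572,709.08 / 1,494,000 shares = €1.05.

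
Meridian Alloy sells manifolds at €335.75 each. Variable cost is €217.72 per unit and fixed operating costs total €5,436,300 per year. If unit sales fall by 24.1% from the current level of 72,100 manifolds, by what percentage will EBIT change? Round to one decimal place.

-66.7%

Contribution at this volume is 72,100 × €118.03 = €8,509,963.00.
Operating income = contribution − fixed costs = €8,509,963.00 − €5,436,300 = €3,073,663.00.
So DOL = total CM / EBIT = €8,509,963.00 / €3,073,663.00 = 2.7687.
Operating income changes by 2.7687 × -24.1% = -66.7%.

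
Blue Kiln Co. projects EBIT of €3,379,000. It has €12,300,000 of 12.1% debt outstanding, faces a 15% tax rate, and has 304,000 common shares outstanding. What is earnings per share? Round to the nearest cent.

€5.29

Interest = €1,488,300.00, so EBT = €3,379,000 − €1,488,300.00 = €1,890,700.00.
Net income = €1,890,700.00 × (1 − 0.15) = €1,607,095.00.
EPS = €1,607,095.00 ÷ 304,000 = €5.29.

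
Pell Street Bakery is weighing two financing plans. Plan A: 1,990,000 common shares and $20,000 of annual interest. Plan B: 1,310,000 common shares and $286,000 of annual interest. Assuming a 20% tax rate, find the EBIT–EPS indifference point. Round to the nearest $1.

$798,441

At indifference, (EBIT − 20,000)(1 − t)/1,990,000 = (EBIT − 286,000)(1 − t)/1,310,000.
The (1 − t) factor cancels: (EBIT − 20,000) × 1,310,000 = (EBIT − 286,000) × 1,990,000.
EBIT × (1,990,000 − 1,310,000) = 286,000 × 1,990,000 − 20,000 × 1,310,000 = 542,940,000,000, so EBIT = 542,940,000,000 ÷ 680,000 = 798,441.18.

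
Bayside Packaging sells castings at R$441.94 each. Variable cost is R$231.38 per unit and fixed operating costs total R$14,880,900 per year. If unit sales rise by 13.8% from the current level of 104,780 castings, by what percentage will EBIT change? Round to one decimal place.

At 104,780 units, contribution = 104,780 × R$210.56 = R$22,062,476.80.
EBIT = R$22,062,476.80 − R$14,880,900 = R$7,181,576.80.
So DOL = total CM / EBIT = R$22,062,476.80 / R$7,181,576.80 = 3.0721.
Operating income changes by 3.0721 × +13.8% = +42.4%.

+42.4%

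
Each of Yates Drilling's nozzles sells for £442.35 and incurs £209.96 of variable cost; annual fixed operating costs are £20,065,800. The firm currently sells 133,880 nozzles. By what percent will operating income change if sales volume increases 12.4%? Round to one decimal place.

+34.9%

Contribution at this volume is 133,880 × £232.39 = £31,112,373.20.
Operating income = contribution − fixed costs = £31,112,373.20 − £20,065,800 = £11,046,573.20.
DOL = contribution ÷ EBIT = £31,112,373.20 ÷ £11,046,573.20 = 2.8165.
%ΔEBIT = DOL × %ΔSales = 2.8165 × +12.4% = +34.9%.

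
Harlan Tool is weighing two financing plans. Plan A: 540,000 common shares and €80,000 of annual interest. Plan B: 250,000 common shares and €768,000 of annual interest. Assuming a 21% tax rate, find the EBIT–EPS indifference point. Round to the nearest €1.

€1,361,103

Set EPS_A = EPS_B: (EBIT − €80,000)(1 − 0.21) ÷ 540,000 = (EBIT − €768,000)(1 − 0.21) ÷ 250,000.
The (1 − t) factor cancels: (EBIT − 80,000) × 250,000 = (EBIT − 768,000) × 540,000.
EBIT × (540,000 − 250,000) = 768,000 × 540,000 − 80,000 × 250,000 = 394,720,000,000, so EBIT = 394,720,000,000 ÷ 290,000 = 1,361,103.45.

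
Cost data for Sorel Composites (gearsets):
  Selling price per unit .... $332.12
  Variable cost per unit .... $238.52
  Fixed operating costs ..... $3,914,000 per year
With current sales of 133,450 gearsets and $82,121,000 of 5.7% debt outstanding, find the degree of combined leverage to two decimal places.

Contribution at this volume is 133,450 × $93.60 = $12,490,920.00.
EBIT = $12,490,920.00 − $3,914,000 = $8,576,920.00. Interest = $4,680,897.00.
DOL = $12,490,920.00 ÷ $8,576,920.00 = 1.4563; DFL = $8,576,920.00 ÷ $3,896,023.00 = 2.2015.
Combined leverage = 1.4563 × 2.2015 = 3.2060.

3.21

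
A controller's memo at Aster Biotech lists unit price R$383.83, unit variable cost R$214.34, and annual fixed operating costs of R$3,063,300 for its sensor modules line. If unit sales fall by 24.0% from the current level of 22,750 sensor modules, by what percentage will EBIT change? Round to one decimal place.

-116.8%

Contribution at this volume is 22,750 × R$169.49 = R$3,855,897.50.
Subtracting fixed costs: EBIT = R$3,855,897.50 − R$3,063,300 = R$792,597.50.
Degree of operating leverage = R$3,855,897.50 / R$792,597.50 = 4.8649.
Operating income changes by 4.8649 × -24.0% = -116.8%.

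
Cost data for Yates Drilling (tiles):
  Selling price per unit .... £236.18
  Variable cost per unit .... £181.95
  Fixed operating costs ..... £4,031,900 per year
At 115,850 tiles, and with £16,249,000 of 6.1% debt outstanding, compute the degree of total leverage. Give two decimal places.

Contribution at this volume is 115,850 × £54.23 = £6,282,545.50.
Subtracting fixed costs: EBIT = £6,282,545.50 − £4,031,900 = £2,250,645.50. Interest = £991,189.00.
DOL = £6,282,545.50 ÷ £2,250,645.50 = 2.7914; DFL = £2,250,645.50 ÷ £1,259,456.50 = 1.7870.
Combined leverage = 2.7914 × 1.7870 = 4.9882.

4.99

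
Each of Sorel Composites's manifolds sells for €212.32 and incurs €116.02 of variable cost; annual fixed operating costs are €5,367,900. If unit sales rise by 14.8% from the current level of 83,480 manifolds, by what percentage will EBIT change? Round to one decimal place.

+44.5%

Total contribution margin = 83,480 × €96.30 = €8,039,124.00.
EBIT = €8,039,124.00 − €5,367,900 = €2,671,224.00.
Degree of operating leverage = €8,039,124.00 / €2,671,224.00 = 3.0095.
%ΔEBIT = DOL × %ΔSales = 3.0095 × +14.8% = +44.5%.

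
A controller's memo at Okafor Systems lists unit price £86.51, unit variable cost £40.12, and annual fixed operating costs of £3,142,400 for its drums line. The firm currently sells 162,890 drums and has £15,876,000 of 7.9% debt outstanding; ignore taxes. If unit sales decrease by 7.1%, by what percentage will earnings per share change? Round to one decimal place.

At 162,890 units, contribution = 162,890 × £46.39 = £7,556,467.10.
Subtracting fixed costs: EBIT = £7,556,467.10 − £3,142,400 = £4,414,067.10.
After interest of £1,254,204.00, pre-tax earnings = £3,159,863.10.
Degree of combined leverage = contribution ÷ (EBIT − I) = £7,556,467.10 ÷ £3,159,863.10 = 2.3914.
EPS therefore changes by 2.3914 × (-7.1%) = -17.0%.

-17.0%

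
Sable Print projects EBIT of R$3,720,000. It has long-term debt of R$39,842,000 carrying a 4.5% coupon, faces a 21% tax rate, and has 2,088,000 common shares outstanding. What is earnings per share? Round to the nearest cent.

Interest = R$1,792,890.00, so EBT = R$3,720,000 − R$1,792,890.00 = R$1,927,110.00.
After tax at 21%: net income = R$1,927,110.00 × 0.79 = R$1,522,416.90.
Per share: R$1,522,416.90 / 2,088,000 shares = R$0.73.

R$0.73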